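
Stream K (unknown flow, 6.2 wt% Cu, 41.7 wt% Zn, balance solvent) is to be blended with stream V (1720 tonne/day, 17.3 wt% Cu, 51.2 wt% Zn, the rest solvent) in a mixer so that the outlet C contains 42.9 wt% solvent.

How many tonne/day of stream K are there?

2131 tonne/day

Let K be the unknown flow. Total out = 1720 + K.
solvent balance: 541.8 + 0.521·K = 0.429·(1720 + K)
(0.521 − 0.429)·K = 0.429×1720 − 541.8 = 196.08
K = 196.08 / 0.092 = 2131.3 tonne/day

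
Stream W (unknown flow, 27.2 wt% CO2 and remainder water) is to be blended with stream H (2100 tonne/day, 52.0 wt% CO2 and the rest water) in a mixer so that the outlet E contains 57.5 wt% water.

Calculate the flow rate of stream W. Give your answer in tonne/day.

1304 tonne/day

Let W be the unknown flow. Total out = 2100 + W.
water balance: 1008 + 0.728·W = 0.575·(2100 + W)
(0.728 − 0.575)·W = 0.575×2100 − 1008 = 199.5
W = 199.5 / 0.153 = 1303.9 tonne/day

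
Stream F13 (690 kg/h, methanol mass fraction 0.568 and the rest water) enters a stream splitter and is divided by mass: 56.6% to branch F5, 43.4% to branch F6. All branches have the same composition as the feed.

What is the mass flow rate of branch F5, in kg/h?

390.5 kg/h

Branch F5 flow = 0.566×690 = 390.54 kg/h.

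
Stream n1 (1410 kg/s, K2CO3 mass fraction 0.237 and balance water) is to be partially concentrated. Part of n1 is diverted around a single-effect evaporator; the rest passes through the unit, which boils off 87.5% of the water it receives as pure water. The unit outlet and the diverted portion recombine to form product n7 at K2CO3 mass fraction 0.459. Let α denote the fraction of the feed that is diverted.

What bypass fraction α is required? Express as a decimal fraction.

All 1410×0.237 = 334.17 kg/s of K2CO3 reaches n7, so n7 = 334.17/0.459 = 728.04 kg/s and vapour = 681.96 kg/s.
The evaporator receives (1−α)·1410 of feed at 0.763 water and removes 0.875 of that water:
0.875×0.763×(1−α)×1410 = 681.96
(1−α) = 681.96/941.35 = 0.7244;  α = 0.2756.

0.276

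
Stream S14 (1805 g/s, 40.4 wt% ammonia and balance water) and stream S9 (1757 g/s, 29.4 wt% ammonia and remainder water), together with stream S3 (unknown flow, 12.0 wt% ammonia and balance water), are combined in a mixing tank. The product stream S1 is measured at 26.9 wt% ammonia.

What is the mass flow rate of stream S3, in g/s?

Let S3 be the unknown flow. Total out = 3562 + S3.
ammonia balance: 1245.8 + 0.120·S3 = 0.269·(3562 + S3)
(0.120 − 0.269)·S3 = 0.269×3562 − 1245.8 = -287.6
S3 = -287.6 / -0.149 = 1930.2 g/s

1930 g/s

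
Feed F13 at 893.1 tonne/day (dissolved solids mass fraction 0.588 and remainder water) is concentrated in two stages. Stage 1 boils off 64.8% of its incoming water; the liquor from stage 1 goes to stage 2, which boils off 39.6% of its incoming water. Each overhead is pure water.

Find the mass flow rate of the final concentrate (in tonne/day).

water in feed = 893.1×0.412 = 367.96 tonne/day.
After stage 1: water left = (1−0.648)×367.96 = 129.52; stream total = 654.66 tonne/day.
After stage 2: water left = (1−0.396)×129.52 = 78.231; final concentrate = 603.37 tonne/day.

603.4 tonne/day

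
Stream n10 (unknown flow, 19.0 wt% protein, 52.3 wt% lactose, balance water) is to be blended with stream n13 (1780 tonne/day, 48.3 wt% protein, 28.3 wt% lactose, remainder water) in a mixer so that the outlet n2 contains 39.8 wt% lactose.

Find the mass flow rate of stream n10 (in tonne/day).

1638 tonne/day

Let n10 be the unknown flow. Total out = 1780 + n10.
lactose balance: 503.74 + 0.523·n10 = 0.398·(1780 + n10)
(0.523 − 0.398)·n10 = 0.398×1780 − 503.74 = 204.7
n10 = 204.7 / 0.125 = 1637.6 tonne/day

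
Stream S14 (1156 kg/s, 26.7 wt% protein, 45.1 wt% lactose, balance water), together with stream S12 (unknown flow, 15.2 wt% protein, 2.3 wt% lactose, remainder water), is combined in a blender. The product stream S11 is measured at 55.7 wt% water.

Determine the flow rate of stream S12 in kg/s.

Let S12 be the unknown flow. Total out = 1156 + S12.
water balance: 325.99 + 0.825·S12 = 0.557·(1156 + S12)
(0.825 − 0.557)·S12 = 0.557×1156 − 325.99 = 317.9
S12 = 317.9 / 0.268 = 1186.2 kg/s

1186 kg/s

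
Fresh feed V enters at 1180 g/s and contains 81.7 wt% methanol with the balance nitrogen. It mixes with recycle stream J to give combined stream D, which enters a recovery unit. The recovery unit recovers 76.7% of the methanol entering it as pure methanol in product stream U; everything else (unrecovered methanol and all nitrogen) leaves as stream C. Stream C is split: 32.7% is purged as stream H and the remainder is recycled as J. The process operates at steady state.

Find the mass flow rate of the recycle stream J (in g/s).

nitrogen enters only via V and leaves only via the purge: 1180×0.183 = 0.327×(nitrogen in C), and the recovery unit passes all nitrogen, so nitrogen in D = nitrogen in C = 660.37 g/s.
methanol in D: m_A = 1180×0.817 + (1−0.327)·(1−0.767)·m_A, so m_A = 964.06/0.8432 = 1143.3 g/s.
C = (1−0.767)×1143.3 + 660.37 = 926.77 g/s.
Recycle J = (1−0.327)×926.77 = 623.71 g/s.

623.7 g/s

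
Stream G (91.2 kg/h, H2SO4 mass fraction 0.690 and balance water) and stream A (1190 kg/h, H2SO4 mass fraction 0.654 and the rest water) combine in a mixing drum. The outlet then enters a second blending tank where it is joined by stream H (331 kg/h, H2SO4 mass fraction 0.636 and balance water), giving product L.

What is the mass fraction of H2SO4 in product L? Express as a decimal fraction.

0.652

Overall, product flow = 1612.2 kg/h.
H2SO4 in = 91.2×0.690 + 1190×0.654 + 331×0.636 = 1051.7 kg/h.
H2SO4 fraction in L = 0.652.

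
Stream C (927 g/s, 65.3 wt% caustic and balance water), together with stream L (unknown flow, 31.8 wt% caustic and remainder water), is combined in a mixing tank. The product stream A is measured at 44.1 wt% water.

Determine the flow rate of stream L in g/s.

361.6 g/s

Let L be the unknown flow. Total out = 927 + L.
water balance: 321.67 + 0.682·L = 0.441·(927 + L)
(0.682 − 0.441)·L = 0.441×927 − 321.67 = 87.138
L = 87.138 / 0.241 = 361.57 g/s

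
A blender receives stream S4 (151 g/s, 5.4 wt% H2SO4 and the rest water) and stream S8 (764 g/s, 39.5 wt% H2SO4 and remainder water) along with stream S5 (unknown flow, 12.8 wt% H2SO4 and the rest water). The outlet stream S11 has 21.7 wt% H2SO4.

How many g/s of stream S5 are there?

1251 g/s

Let S5 be the unknown flow. Total out = 915 + S5.
H2SO4 balance: 309.93 + 0.128·S5 = 0.217·(915 + S5)
(0.128 − 0.217)·S5 = 0.217×915 − 309.93 = -111.38
S5 = -111.38 / -0.089 = 1251.4 g/s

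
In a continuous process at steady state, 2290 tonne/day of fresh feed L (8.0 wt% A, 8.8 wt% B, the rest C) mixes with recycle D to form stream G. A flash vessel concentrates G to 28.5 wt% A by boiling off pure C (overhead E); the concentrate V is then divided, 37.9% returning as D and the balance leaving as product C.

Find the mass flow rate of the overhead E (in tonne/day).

1647 tonne/day

Overall A balance (none leaves overhead): A in fresh feed = A in product, i.e. 2290×0.080 = (1−0.379)·V·0.285.
V = 183.2/(0.285×0.621) = 1035.1 tonne/day.
Recycle D = 0.379×1035.1 = 392.31 tonne/day.
Combined feed G = 2290 + 392.31 = 2682.3 tonne/day.
Overhead E = G − V = 2682.3 − 1035.1 = 1647.2 tonne/day.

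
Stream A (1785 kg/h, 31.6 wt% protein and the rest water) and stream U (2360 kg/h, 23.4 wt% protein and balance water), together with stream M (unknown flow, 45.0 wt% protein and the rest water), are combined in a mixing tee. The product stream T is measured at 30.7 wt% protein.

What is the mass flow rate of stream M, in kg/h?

1092 kg/h

Let M be the unknown flow. Total out = 4145 + M.
protein balance: 1116.3 + 0.450·M = 0.307·(4145 + M)
(0.450 − 0.307)·M = 0.307×4145 − 1116.3 = 156.21
M = 156.21 / 0.143 = 1092.4 kg/h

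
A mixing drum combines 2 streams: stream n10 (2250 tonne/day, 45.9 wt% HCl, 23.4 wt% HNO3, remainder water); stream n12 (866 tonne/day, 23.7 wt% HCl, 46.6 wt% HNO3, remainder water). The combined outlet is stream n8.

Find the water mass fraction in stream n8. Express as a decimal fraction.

Total flow out = 2250 + 866 = 3116 tonne/day.
water in = 2250×0.307 + 866×0.297 = 947.95 tonne/day.
water mass fraction in n8 = 947.95/3116 = 0.304.

0.304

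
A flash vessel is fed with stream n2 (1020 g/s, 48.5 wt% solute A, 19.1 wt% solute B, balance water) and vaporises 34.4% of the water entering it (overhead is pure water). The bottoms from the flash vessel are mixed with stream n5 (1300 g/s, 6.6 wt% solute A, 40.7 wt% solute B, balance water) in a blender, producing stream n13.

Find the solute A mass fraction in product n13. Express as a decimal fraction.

Vapour removed = 0.344×0.324×1020 = 113.69 g/s; concentrate = 906.31 g/s.
solute A reaching the mixer = 494.7 (from concentrate) + 1300×0.066 = 580.5 g/s.
Product flow = 906.31 + 1300 = 2206.3 g/s; solute A fraction = 0.263.

0.263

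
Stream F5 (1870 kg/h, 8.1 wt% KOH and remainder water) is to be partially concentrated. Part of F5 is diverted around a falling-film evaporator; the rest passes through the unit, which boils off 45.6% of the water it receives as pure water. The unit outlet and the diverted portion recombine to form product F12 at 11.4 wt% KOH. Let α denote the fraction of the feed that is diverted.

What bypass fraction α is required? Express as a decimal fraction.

0.309

All 1870×0.081 = 151.47 kg/h of KOH reaches F12, so F12 = 151.47/0.114 = 1328.7 kg/h and vapour = 541.32 kg/h.
The evaporator receives (1−α)·1870 of feed at 0.919 water and removes 0.456 of that water:
0.456×0.919×(1−α)×1870 = 541.32
(1−α) = 541.32/783.65 = 0.6908;  α = 0.3092.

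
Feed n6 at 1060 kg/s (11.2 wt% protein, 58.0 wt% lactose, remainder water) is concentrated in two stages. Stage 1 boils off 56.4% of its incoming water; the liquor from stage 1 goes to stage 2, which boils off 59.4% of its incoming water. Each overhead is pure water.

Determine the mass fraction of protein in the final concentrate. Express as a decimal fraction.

0.150

water in feed = 1060×0.308 = 326.48 kg/s.
After stage 1: water left = (1−0.564)×326.48 = 142.35; stream total = 875.87 kg/s.
After stage 2: water left = (1−0.594)×142.35 = 57.792; final concentrate = 791.31 kg/s.
protein fraction = 118.72/791.31 = 0.150.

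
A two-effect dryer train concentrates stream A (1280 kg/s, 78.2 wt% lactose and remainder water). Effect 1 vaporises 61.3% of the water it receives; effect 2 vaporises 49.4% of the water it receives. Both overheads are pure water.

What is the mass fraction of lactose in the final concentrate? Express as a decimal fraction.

water in feed = 1280×0.218 = 279.04 kg/s.
After stage 1: water left = (1−0.613)×279.04 = 107.99; stream total = 1108.9 kg/s.
After stage 2: water left = (1−0.494)×107.99 = 54.642; final concentrate = 1055.6 kg/s.
lactose fraction = 1001/1055.6 = 0.948.

0.948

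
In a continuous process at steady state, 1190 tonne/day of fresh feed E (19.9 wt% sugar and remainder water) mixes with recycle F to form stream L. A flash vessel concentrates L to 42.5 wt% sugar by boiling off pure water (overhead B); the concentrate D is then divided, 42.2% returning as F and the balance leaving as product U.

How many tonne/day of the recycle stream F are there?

Overall sugar balance (none leaves overhead): sugar in fresh feed = sugar in product, i.e. 1190×0.199 = (1−0.422)·D·0.425.
D = 236.81/(0.425×0.578) = 964.01 tonne/day.
Recycle F = 0.422×964.01 = 406.81 tonne/day.

406.8 tonne/day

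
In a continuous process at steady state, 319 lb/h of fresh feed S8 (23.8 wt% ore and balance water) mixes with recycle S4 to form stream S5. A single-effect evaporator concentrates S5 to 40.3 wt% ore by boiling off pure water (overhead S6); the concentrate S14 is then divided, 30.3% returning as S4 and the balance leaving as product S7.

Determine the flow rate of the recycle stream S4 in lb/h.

Overall ore balance (none leaves overhead): ore in fresh feed = ore in product, i.e. 319×0.238 = (1−0.303)·S14·0.403.
S14 = 75.922/(0.403×0.697) = 270.29 lb/h.
Recycle S4 = 0.303×270.29 = 81.898 lb/h.

81.9 lb/h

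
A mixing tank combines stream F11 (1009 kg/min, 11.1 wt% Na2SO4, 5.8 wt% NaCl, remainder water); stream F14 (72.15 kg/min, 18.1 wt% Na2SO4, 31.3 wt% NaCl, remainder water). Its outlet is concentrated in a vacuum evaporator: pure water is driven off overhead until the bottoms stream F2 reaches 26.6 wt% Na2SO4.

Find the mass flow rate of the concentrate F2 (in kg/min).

Na2SO4 entering = 1009×0.111 + 72.15×0.181 = 125.06 kg/min.
All Na2SO4 reports to F2, so F2 = 125.06/0.266 = 470.14 kg/min.

470.1 kg/min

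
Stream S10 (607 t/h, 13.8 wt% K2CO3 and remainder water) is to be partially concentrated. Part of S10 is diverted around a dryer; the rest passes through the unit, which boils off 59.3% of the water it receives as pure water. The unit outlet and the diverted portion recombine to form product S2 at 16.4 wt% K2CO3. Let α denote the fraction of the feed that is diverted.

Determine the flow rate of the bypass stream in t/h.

418.7 t/h

All 607×0.138 = 83.766 t/h of K2CO3 reaches S2, so S2 = 83.766/0.164 = 510.77 t/h and vapour = 96.232 t/h.
The evaporator receives (1−α)·607 of feed at 0.862 water and removes 0.593 of that water:
0.593×0.862×(1−α)×607 = 96.232
(1−α) = 96.232/310.28 = 0.3101;  α = 0.6899.
Bypass flow = 0.6899×607 = 418.74 t/h.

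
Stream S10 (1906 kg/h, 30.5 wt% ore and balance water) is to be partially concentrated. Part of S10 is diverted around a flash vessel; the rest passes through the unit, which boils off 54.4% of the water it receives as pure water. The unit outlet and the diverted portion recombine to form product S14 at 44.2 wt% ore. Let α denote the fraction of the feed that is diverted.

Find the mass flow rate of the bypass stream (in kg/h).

343.4 kg/h

All 1906×0.305 = 581.33 kg/h of ore reaches S14, so S14 = 581.33/0.442 = 1315.2 kg/h and vapour = 590.77 kg/h.
The evaporator receives (1−α)·1906 of feed at 0.695 water and removes 0.544 of that water:
0.544×0.695×(1−α)×1906 = 590.77
(1−α) = 590.77/720.62 = 0.8198;  α = 0.1802.
Bypass flow = 0.1802×1906 = 343.44 kg/h.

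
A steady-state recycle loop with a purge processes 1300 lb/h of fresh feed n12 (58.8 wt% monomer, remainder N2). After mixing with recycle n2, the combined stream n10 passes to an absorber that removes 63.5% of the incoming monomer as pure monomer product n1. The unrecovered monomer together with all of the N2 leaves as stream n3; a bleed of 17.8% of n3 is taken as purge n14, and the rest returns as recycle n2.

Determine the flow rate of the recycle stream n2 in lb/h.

N2 enters only via n12 and leaves only via the purge: 1300×0.412 = 0.178×(N2 in n3), and the absorber passes all N2, so N2 in n10 = N2 in n3 = 3009 lb/h.
monomer in n10: m_A = 1300×0.588 + (1−0.178)·(1−0.635)·m_A, so m_A = 764.4/0.7000 = 1092 lb/h.
n3 = (1−0.635)×1092 + 3009 = 3407.6 lb/h.
Recycle n2 = (1−0.178)×3407.6 = 2801 lb/h.

2801 lb/h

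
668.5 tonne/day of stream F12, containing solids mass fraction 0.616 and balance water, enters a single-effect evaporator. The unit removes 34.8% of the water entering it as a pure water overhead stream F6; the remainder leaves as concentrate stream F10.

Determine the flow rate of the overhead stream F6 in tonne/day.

water entering = 668.5×0.384 = 256.7 tonne/day; overhead removed = 0.348×256.7 = 89.333 tonne/day.

89.33 tonne/day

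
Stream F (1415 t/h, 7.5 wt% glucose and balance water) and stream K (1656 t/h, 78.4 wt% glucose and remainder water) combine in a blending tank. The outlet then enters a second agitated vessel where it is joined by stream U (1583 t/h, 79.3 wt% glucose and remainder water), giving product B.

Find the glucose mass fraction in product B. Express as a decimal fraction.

Overall, product flow = 4654 t/h.
glucose in = 1415×0.075 + 1656×0.784 + 1583×0.793 = 2659.7 t/h.
glucose fraction in B = 0.571.

0.571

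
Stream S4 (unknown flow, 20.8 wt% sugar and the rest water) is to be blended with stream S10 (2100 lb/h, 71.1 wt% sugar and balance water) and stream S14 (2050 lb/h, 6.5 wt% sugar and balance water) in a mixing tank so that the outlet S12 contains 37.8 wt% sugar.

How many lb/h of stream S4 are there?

339.1 lb/h

Let S4 be the unknown flow. Total out = 4150 + S4.
sugar balance: 1626.3 + 0.208·S4 = 0.378·(4150 + S4)
(0.208 − 0.378)·S4 = 0.378×4150 − 1626.3 = -57.65
S4 = -57.65 / -0.170 = 339.12 lb/h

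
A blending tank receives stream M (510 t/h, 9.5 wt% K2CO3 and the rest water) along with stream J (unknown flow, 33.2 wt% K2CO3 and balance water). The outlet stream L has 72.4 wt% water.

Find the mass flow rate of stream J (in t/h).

Let J be the unknown flow. Total out = 510 + J.
water balance: 461.55 + 0.668·J = 0.724·(510 + J)
(0.668 − 0.724)·J = 0.724×510 − 461.55 = -92.31
J = -92.31 / -0.056 = 1648.4 t/h

1648 t/h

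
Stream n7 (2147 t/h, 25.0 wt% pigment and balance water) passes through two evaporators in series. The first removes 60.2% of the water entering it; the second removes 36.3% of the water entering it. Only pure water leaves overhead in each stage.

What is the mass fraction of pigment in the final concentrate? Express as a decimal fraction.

water in feed = 2147×0.750 = 1610.2 t/h.
After stage 1: water left = (1−0.602)×1610.2 = 640.88; stream total = 1177.6 t/h.
After stage 2: water left = (1−0.363)×640.88 = 408.24; final concentrate = 944.99 t/h.
pigment fraction = 536.75/944.99 = 0.568.

0.568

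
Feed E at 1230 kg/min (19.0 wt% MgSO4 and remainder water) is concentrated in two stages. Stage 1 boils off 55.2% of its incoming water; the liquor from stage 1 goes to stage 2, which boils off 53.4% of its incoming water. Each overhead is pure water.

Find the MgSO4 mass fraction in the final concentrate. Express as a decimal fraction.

water in feed = 1230×0.810 = 996.3 kg/min.
After stage 1: water left = (1−0.552)×996.3 = 446.34; stream total = 680.04 kg/min.
After stage 2: water left = (1−0.534)×446.34 = 208; final concentrate = 441.7 kg/min.
MgSO4 fraction = 233.7/441.7 = 0.529.

0.529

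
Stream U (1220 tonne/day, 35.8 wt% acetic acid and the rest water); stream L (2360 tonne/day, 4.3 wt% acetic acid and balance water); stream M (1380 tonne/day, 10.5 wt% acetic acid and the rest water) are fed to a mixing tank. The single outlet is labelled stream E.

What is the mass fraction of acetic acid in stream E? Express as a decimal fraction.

Total flow out = 1220 + 2360 + 1380 = 4960 tonne/day.
acetic acid in = 1220×0.358 + 2360×0.043 + 1380×0.105 = 683.14 tonne/day.
acetic acid mass fraction in E = 683.14/4960 = 0.138.

0.138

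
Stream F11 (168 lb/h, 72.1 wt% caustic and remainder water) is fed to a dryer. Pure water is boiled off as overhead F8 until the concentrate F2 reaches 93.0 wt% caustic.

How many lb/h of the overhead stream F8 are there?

caustic is conserved: 168×0.721 = 121.13 lb/h all reports to the concentrate.
Concentrate = 121.13/(target fraction) = 130.25 lb/h.
Overhead = 168 − 130.25 = 37.755 lb/h.

37.75 lb/h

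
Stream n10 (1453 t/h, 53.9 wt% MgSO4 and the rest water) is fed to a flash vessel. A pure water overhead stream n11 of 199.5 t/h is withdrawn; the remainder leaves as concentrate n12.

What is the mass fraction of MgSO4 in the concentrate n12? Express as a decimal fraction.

0.625

MgSO4 is not removed: 1453×0.539 = 783.17 t/h of MgSO4 enters n12.
Concentrate = 1453 − 199.5 = 1253.5 t/h.
Mass fraction = 783.17/1253.5 = 0.625.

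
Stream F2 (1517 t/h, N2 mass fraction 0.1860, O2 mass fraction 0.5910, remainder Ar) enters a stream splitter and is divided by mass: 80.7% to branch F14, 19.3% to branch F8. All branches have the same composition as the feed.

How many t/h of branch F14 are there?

Branch F14 flow = 0.807×1517 = 1224.2 t/h.

1224 t/h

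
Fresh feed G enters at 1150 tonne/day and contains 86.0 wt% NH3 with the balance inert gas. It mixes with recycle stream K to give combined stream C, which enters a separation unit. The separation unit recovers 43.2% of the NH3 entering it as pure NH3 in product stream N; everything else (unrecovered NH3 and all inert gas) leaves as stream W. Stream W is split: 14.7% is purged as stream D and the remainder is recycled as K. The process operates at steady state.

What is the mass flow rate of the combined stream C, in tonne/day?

inert gas enters only via G and leaves only via the purge: 1150×0.140 = 0.147×(inert gas in W), and the separation unit passes all inert gas, so inert gas in C = inert gas in W = 1095.2 tonne/day.
NH3 in C: m_A = 1150×0.860 + (1−0.147)·(1−0.432)·m_A, so m_A = 989/0.5155 = 1918.5 tonne/day.
C = 1918.5 + 1095.2 = 3013.8 tonne/day.

3014 tonne/day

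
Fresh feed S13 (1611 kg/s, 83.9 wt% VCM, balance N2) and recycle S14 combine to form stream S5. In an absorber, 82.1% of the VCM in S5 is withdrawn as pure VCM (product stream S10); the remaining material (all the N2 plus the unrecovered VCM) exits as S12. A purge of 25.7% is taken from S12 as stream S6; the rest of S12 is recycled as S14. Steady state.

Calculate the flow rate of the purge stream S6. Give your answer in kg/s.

331.1 kg/s

N2 enters only via S13 and leaves only via the purge: 1611×0.161 = 0.257×(N2 in S12), and the absorber passes all N2, so N2 in S5 = N2 in S12 = 1009.2 kg/s.
VCM in S5: m_A = 1611×0.839 + (1−0.257)·(1−0.821)·m_A, so m_A = 1351.6/0.8670 = 1559 kg/s.
S12 = (1−0.821)×1559 + 1009.2 = 1288.3 kg/s.
Purge S6 = 0.257×1288.3 = 331.09 kg/s.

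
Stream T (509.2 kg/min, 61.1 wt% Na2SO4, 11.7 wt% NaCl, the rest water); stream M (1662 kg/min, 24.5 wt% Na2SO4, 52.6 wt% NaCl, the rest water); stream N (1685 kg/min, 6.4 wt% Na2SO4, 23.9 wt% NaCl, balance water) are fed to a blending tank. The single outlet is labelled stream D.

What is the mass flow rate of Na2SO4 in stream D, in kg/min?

Na2SO4 out = Na2SO4 in = 509.2×0.611 + 1662×0.245 + 1685×0.064 = 826.15 kg/min.

826.2 kg/min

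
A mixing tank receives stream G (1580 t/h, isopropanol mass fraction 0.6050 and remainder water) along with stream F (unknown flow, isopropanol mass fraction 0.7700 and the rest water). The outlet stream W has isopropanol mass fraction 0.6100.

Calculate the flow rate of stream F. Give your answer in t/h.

Let F be the unknown flow. Total out = 1580 + F.
isopropanol balance: 955.9 + 0.770·F = 0.610·(1580 + F)
(0.770 − 0.610)·F = 0.610×1580 − 955.9 = 7.9
F = 7.9 / 0.160 = 49.375 t/h

49.37 t/h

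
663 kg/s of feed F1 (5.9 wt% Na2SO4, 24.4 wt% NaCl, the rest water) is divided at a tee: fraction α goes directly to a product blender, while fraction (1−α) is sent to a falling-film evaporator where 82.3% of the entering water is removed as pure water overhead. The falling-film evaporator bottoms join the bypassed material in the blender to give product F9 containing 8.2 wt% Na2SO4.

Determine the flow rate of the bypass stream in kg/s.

338.8 kg/s

All 663×0.059 = 39.117 kg/s of Na2SO4 reaches F9, so F9 = 39.117/0.082 = 477.04 kg/s and vapour = 185.96 kg/s.
The evaporator receives (1−α)·663 of feed at 0.697 water and removes 0.823 of that water:
0.823×0.697×(1−α)×663 = 185.96
(1−α) = 185.96/380.32 = 0.4890;  α = 0.5110.
Bypass flow = 0.5110×663 = 338.81 kg/s.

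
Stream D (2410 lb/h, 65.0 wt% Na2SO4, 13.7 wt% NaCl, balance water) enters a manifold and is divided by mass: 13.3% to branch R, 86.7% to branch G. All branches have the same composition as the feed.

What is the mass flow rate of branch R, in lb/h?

Branch R flow = 0.133×2410 = 320.53 lb/h.

320.5 lb/h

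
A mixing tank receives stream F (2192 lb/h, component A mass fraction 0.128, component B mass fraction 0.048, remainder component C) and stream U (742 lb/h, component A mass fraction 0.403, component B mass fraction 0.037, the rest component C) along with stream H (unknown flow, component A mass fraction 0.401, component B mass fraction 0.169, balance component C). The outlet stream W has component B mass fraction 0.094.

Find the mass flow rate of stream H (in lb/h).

Let H be the unknown flow. Total out = 2934 + H.
component B balance: 132.67 + 0.169·H = 0.094·(2934 + H)
(0.169 − 0.094)·H = 0.094×2934 − 132.67 = 143.13
H = 143.13 / 0.075 = 1908.3 lb/h

1908 lb/h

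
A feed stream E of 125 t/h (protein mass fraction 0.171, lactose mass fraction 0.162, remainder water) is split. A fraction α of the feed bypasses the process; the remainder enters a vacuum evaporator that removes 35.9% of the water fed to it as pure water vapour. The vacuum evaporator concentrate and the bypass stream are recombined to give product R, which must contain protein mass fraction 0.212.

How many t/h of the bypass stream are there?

All 125×0.171 = 21.375 t/h of protein reaches R, so R = 21.375/0.212 = 100.83 t/h and vapour = 24.175 t/h.
The evaporator receives (1−α)·125 of feed at 0.667 water and removes 0.359 of that water:
0.359×0.667×(1−α)×125 = 24.175
(1−α) = 24.175/29.932 = 0.8077;  α = 0.1923.
Bypass flow = 0.1923×125 = 24.043 t/h.

24.04 t/h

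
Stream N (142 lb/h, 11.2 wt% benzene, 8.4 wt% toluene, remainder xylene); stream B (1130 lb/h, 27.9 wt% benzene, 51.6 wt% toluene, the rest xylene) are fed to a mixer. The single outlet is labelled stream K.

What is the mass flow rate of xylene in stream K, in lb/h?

345.8 lb/h

xylene out = xylene in = 142×0.804 + 1130×0.205 = 345.82 lb/h.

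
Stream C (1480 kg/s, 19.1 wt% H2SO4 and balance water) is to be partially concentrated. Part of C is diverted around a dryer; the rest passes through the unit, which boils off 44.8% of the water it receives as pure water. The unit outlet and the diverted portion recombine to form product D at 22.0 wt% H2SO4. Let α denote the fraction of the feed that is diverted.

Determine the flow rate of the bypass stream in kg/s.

941.7 kg/s

All 1480×0.191 = 282.68 kg/s of H2SO4 reaches D, so D = 282.68/0.220 = 1284.9 kg/s and vapour = 195.09 kg/s.
The evaporator receives (1−α)·1480 of feed at 0.809 water and removes 0.448 of that water:
0.448×0.809×(1−α)×1480 = 195.09
(1−α) = 195.09/536.4 = 0.3637;  α = 0.6363.
Bypass flow = 0.6363×1480 = 941.72 kg/s.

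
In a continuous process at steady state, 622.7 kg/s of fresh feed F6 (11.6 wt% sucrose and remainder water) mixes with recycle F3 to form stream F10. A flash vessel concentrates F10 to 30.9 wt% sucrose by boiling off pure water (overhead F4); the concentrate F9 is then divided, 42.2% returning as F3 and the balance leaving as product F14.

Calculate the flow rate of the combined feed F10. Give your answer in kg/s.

793.4 kg/s

Overall sucrose balance (none leaves overhead): sucrose in fresh feed = sucrose in product, i.e. 622.7×0.116 = (1−0.422)·F9·0.309.
F9 = 72.233/(0.309×0.578) = 404.44 kg/s.
Recycle F3 = 0.422×404.44 = 170.67 kg/s.
Combined feed F10 = 622.7 + 170.67 = 793.37 kg/s.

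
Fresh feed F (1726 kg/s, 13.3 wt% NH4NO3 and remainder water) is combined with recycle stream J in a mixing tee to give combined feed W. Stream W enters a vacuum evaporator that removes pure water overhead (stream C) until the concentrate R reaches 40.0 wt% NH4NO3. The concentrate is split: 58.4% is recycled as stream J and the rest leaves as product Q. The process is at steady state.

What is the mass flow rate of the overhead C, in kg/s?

1152 kg/s

Overall NH4NO3 balance (none leaves overhead): NH4NO3 in fresh feed = NH4NO3 in product, i.e. 1726×0.133 = (1−0.584)·R·0.400.
R = 229.56/(0.400×0.416) = 1379.6 kg/s.
Recycle J = 0.584×1379.6 = 805.66 kg/s.
Combined feed W = 1726 + 805.66 = 2531.7 kg/s.
Overhead C = W − R = 2531.7 − 1379.6 = 1152.1 kg/s.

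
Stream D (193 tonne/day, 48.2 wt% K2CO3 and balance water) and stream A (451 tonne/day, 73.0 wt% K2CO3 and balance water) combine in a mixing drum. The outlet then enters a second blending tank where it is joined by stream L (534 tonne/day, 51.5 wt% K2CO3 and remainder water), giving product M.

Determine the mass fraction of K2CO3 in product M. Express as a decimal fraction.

0.5919

Overall, product flow = 1178 tonne/day.
K2CO3 in = 193×0.482 + 451×0.730 + 534×0.515 = 697.27 tonne/day.
K2CO3 fraction in M = 0.5919.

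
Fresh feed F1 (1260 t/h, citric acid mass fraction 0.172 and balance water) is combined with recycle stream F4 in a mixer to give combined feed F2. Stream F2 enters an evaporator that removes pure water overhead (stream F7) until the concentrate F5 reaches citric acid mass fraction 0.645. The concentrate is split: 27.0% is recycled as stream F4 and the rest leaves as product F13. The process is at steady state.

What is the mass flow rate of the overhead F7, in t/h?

924 t/h

Overall citric acid balance (none leaves overhead): citric acid in fresh feed = citric acid in product, i.e. 1260×0.172 = (1−0.270)·F5·0.645.
F5 = 216.72/(0.645×0.730) = 460.27 t/h.
Recycle F4 = 0.270×460.27 = 124.27 t/h.
Combined feed F2 = 1260 + 124.27 = 1384.3 t/h.
Overhead F7 = F2 − F5 = 1384.3 − 460.27 = 924 t/h.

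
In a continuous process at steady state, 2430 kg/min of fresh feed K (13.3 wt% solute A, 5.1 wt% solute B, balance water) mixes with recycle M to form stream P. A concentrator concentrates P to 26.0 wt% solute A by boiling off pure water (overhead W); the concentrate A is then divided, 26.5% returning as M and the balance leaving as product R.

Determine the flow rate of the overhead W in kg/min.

Overall solute A balance (none leaves overhead): solute A in fresh feed = solute A in product, i.e. 2430×0.133 = (1−0.265)·A·0.260.
A = 323.19/(0.260×0.735) = 1691.2 kg/min.
Recycle M = 0.265×1691.2 = 448.17 kg/min.
Combined feed P = 2430 + 448.17 = 2878.2 kg/min.
Overhead W = P − A = 2878.2 − 1691.2 = 1187 kg/min.

1187 kg/min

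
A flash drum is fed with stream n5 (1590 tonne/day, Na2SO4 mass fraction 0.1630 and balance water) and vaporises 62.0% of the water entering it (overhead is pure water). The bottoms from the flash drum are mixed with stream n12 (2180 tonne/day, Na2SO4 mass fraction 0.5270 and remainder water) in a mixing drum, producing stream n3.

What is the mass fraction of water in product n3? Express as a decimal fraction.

Vapour removed = 0.620×0.837×1590 = 825.11 tonne/day; concentrate = 764.89 tonne/day.
water reaching the mixer = 505.72 (from concentrate) + 2180×0.473 = 1536.9 tonne/day.
Product flow = 764.89 + 2180 = 2944.9 tonne/day; water fraction = 0.5219.

0.5219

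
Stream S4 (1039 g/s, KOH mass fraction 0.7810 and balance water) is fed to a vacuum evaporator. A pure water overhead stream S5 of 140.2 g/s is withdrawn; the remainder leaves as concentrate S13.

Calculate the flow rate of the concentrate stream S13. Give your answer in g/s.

Concentrate = 1039 − 140.2 = 898.8 g/s.

898.8 g/s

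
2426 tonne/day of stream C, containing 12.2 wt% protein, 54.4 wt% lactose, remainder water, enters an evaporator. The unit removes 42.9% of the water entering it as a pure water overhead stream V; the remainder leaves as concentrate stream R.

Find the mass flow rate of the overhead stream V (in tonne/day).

water entering = 2426×0.334 = 810.28 tonne/day; overhead removed = 0.429×810.28 = 347.61 tonne/day.

347.6 tonne/day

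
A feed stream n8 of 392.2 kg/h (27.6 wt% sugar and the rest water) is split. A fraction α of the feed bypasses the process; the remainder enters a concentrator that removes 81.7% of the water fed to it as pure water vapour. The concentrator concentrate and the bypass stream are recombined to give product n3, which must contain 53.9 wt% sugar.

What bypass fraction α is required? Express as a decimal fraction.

0.175

All 392.2×0.276 = 108.25 kg/h of sugar reaches n3, so n3 = 108.25/0.539 = 200.83 kg/h and vapour = 191.37 kg/h.
The evaporator receives (1−α)·392.2 of feed at 0.724 water and removes 0.817 of that water:
0.817×0.724×(1−α)×392.2 = 191.37
(1−α) = 191.37/231.99 = 0.8249;  α = 0.1751.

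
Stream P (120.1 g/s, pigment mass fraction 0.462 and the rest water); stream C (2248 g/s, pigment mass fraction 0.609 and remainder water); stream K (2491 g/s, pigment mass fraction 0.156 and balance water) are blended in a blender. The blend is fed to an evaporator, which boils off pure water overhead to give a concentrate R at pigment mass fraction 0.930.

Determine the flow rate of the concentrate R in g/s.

pigment entering = 120.1×0.462 + 2248×0.609 + 2491×0.156 = 1813.1 g/s.
All pigment reports to R, so R = 1813.1/0.930 = 1949.6 g/s.

1950 g/s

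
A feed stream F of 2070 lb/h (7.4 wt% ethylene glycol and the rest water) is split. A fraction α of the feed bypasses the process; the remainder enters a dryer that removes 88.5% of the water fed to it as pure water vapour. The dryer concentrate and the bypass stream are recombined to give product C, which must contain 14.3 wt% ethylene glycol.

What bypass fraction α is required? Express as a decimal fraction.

All 2070×0.074 = 153.18 lb/h of ethylene glycol reaches C, so C = 153.18/0.143 = 1071.2 lb/h and vapour = 998.81 lb/h.
The evaporator receives (1−α)·2070 of feed at 0.926 water and removes 0.885 of that water:
0.885×0.926×(1−α)×2070 = 998.81
(1−α) = 998.81/1696.4 = 0.5888;  α = 0.4112.

0.411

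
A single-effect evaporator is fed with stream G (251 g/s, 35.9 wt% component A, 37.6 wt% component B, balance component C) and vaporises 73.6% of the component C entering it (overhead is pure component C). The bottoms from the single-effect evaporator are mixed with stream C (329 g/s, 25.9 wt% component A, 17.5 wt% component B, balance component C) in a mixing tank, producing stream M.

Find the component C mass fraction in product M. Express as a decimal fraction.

0.384

Vapour removed = 0.736×0.265×251 = 48.955 g/s; concentrate = 202.04 g/s.
component C reaching the mixer = 17.56 (from concentrate) + 329×0.566 = 203.77 g/s.
Product flow = 202.04 + 329 = 531.04 g/s; component C fraction = 0.384.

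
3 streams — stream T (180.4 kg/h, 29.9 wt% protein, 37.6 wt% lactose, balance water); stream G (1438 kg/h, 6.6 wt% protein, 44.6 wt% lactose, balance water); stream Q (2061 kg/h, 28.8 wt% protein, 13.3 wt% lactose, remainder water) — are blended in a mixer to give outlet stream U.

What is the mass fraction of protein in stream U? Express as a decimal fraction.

0.202

Total flow out = 180.4 + 1438 + 2061 = 3679.4 kg/h.
protein in = 180.4×0.299 + 1438×0.066 + 2061×0.288 = 742.42 kg/h.
protein mass fraction in U = 742.42/3679.4 = 0.202.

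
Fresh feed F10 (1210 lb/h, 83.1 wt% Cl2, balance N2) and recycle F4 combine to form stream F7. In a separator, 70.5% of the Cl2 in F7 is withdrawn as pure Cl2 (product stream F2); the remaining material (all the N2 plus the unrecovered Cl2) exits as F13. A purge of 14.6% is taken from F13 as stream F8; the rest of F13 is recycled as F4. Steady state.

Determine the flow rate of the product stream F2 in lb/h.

947.6 lb/h

Cl2 in F7: m_A = 1210×0.831 + (1−0.146)·(1−0.705)·m_A, so m_A = 1005.5/0.7481 = 1344.1 lb/h.
Product F2 = 0.705×1344.1 = 947.62 lb/h.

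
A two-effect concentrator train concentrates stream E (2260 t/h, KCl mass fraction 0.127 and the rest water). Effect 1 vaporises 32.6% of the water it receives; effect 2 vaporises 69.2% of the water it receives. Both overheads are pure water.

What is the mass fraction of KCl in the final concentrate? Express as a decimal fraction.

0.412

water in feed = 2260×0.873 = 1973 t/h.
After stage 1: water left = (1−0.326)×1973 = 1329.8; stream total = 1616.8 t/h.
After stage 2: water left = (1−0.692)×1329.8 = 409.57; final concentrate = 696.59 t/h.
KCl fraction = 287.02/696.59 = 0.412.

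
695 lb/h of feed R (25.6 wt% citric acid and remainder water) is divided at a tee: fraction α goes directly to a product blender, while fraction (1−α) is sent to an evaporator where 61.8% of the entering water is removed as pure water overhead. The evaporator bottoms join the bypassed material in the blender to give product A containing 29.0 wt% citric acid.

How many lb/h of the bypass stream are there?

All 695×0.256 = 177.92 lb/h of citric acid reaches A, so A = 177.92/0.290 = 613.52 lb/h and vapour = 81.483 lb/h.
The evaporator receives (1−α)·695 of feed at 0.744 water and removes 0.618 of that water:
0.618×0.744×(1−α)×695 = 81.483
(1−α) = 81.483/319.56 = 0.2550;  α = 0.7450.
Bypass flow = 0.7450×695 = 517.78 lb/h.

517.8 lb/h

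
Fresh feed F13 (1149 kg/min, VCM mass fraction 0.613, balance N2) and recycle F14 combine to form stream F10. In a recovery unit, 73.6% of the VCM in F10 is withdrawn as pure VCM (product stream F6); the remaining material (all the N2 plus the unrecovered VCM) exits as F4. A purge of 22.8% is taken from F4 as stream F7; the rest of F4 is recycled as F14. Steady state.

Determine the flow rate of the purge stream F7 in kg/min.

N2 enters only via F13 and leaves only via the purge: 1149×0.387 = 0.228×(N2 in F4), and the recovery unit passes all N2, so N2 in F10 = N2 in F4 = 1950.3 kg/min.
VCM in F10: m_A = 1149×0.613 + (1−0.228)·(1−0.736)·m_A, so m_A = 704.34/0.7962 = 884.63 kg/min.
F4 = (1−0.736)×884.63 + 1950.3 = 2183.8 kg/min.
Purge F7 = 0.228×2183.8 = 497.91 kg/min.

497.9 kg/min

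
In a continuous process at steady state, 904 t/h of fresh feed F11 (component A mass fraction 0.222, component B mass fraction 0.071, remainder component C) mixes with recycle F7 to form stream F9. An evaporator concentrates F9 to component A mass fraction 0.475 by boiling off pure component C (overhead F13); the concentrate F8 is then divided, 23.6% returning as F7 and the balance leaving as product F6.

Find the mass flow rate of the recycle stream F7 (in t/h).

130.5 t/h

Overall component A balance (none leaves overhead): component A in fresh feed = component A in product, i.e. 904×0.222 = (1−0.236)·F8·0.475.
F8 = 200.69/(0.475×0.764) = 553.01 t/h.
Recycle F7 = 0.236×553.01 = 130.51 t/h.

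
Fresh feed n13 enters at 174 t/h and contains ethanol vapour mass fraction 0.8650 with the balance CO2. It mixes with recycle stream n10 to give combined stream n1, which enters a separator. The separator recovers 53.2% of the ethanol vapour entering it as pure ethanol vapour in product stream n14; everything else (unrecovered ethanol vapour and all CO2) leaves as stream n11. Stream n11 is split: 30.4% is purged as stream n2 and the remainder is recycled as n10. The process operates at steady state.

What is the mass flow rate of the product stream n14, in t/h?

118.8 t/h

ethanol vapour in n1: m_A = 174×0.865 + (1−0.304)·(1−0.532)·m_A, so m_A = 150.51/0.6743 = 223.22 t/h.
Product n14 = 0.532×223.22 = 118.75 t/h.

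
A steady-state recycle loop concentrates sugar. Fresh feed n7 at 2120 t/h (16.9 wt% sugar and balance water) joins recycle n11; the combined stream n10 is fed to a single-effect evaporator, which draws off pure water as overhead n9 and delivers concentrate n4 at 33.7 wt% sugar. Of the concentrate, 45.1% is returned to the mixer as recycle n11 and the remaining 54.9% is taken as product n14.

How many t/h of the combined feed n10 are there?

2993 t/h

Overall sugar balance (none leaves overhead): sugar in fresh feed = sugar in product, i.e. 2120×0.169 = (1−0.451)·n4·0.337.
n4 = 358.28/(0.337×0.549) = 1936.5 t/h.
Recycle n11 = 0.451×1936.5 = 873.37 t/h.
Combined feed n10 = 2120 + 873.37 = 2993.4 t/h.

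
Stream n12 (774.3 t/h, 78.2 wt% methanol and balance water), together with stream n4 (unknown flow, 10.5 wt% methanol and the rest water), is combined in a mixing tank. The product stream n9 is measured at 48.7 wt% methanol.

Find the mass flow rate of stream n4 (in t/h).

598 t/h

Let n4 be the unknown flow. Total out = 774.3 + n4.
methanol balance: 605.5 + 0.105·n4 = 0.487·(774.3 + n4)
(0.105 − 0.487)·n4 = 0.487×774.3 − 605.5 = -228.42
n4 = -228.42 / -0.382 = 597.95 t/h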